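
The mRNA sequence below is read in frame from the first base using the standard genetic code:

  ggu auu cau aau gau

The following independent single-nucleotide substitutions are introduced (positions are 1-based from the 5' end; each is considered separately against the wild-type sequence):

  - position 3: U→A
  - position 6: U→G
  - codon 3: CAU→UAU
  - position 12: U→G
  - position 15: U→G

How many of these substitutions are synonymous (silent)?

Codon 1: GGU (Gly) → GGA (Gly) — synonymous.
Codon 2: AUU (Ile) → AUG (Met) — missense.
Codon 3: CAU (His) → UAU (Tyr) — missense.
Codon 4: AAU (Asn) → AAG (Lys) — missense.
Codon 5: GAU (Asp) → GAG (Glu) — missense.
Synonymous: 1 of 5.

1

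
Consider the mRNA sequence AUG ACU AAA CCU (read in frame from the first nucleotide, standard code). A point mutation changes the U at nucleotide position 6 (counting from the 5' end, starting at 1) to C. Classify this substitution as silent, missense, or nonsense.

Position 6 falls in codon 2: ACU → Thr.
After the substitution the codon is ACC → Thr.
Both encode Thr, so the change is synonymous.

silent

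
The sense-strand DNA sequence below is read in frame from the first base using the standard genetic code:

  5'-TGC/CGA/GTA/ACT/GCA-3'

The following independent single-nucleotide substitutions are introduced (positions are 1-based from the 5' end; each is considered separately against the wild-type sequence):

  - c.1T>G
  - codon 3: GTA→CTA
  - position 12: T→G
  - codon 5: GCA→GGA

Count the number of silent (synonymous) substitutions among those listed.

Codon 1: TGC (Cys) → GGC (Gly) — missense.
Codon 3: GTA (Val) → CTA (Leu) — missense.
Codon 4: ACT (Thr) → ACG (Thr) — synonymous.
Codon 5: GCA (Ala) → GGA (Gly) — missense.
Synonymous: 1 of 4.

1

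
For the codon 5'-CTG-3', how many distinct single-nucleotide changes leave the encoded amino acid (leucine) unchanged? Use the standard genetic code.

4

Position 1: TTG → 1 synonymous.
Position 2: none → 0 synonymous.
Position 3: CTT, CTC, CTA → 3 synonymous.
Total: 1 + 0 + 3 = 4.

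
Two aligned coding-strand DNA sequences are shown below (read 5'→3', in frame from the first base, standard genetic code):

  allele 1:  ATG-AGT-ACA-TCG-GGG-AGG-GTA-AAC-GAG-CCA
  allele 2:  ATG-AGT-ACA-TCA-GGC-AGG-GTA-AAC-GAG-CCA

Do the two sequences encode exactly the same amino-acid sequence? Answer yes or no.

Codon 1: ATG Met / ATG Met — identical.
Codon 2: AGT Ser / AGT Ser — identical.
Codon 3: ACA Thr / ACA Thr — identical.
Codon 4: TCG Ser / TCA Ser — synonymous.
Codon 5: GGG Gly / GGC Gly — synonymous.
Codon 6: AGG Arg / AGG Arg — identical.
Codon 7: GTA Val / GTA Val — identical.
Codon 8: AAC Asn / AAC Asn — identical.
Codon 9: GAG Glu / GAG Glu — identical.
Codon 10: CCA Pro / CCA Pro — identical.
Nonsynonymous differences: 0 → same protein.

yes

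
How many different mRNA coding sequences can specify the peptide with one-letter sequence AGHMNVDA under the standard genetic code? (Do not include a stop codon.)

Ala: 4 codons.
Gly: 4 codons.
His: 2 codons.
Met: 1 codon.
Asn: 2 codons.
Val: 4 codons.
Asp: 2 codons.
Ala: 4 codons.
4 × 4 × 2 × 1 × 2 × 4 × 2 × 4 = 2048.

2048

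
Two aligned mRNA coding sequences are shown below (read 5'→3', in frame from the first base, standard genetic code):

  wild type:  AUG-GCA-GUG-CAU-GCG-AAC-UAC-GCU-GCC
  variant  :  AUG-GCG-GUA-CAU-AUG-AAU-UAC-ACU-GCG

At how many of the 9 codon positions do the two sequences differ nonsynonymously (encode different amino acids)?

2

Codon 1: AUG Met / AUG Met — identical.
Codon 2: GCA Ala / GCG Ala — synonymous.
Codon 3: GUG Val / GUA Val — synonymous.
Codon 4: CAU His / CAU His — identical.
Codon 5: GCG Ala / AUG Met — nonsynonymous.
Codon 6: AAC Asn / AAU Asn — synonymous.
Codon 7: UAC Tyr / UAC Tyr — identical.
Codon 8: GCU Ala / ACU Thr — nonsynonymous.
Codon 9: GCC Ala / GCG Ala — synonymous.
Nonsynonymous differences: 2.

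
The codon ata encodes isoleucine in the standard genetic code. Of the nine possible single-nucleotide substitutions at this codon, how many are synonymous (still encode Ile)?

Position 1: none → 0 synonymous.
Position 2: none → 0 synonymous.
Position 3: ATT, ATC → 2 synonymous.
Total: 0 + 0 + 2 = 2.

2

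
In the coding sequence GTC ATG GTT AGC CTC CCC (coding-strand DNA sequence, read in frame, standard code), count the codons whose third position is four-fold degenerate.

4

Codon 1 GTC (Val): third position 4-fold.
Codon 2 ATG (Met): third position 1-fold.
Codon 3 GTT (Val): third position 4-fold.
Codon 4 AGC (Ser): third position 2-fold.
Codon 5 CTC (Leu): third position 4-fold.
Codon 6 CCC (Pro): third position 4-fold.
Four-fold degenerate third positions: 4.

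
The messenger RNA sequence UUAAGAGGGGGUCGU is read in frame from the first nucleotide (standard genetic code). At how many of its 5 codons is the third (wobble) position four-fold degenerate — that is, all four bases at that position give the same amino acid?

Codon 1 UUA (Leu): third position 2-fold.
Codon 2 AGA (Arg): third position 2-fold.
Codon 3 GGG (Gly): third position 4-fold.
Codon 4 GGU (Gly): third position 4-fold.
Codon 5 CGU (Arg): third position 4-fold.
Four-fold degenerate third positions: 3.

3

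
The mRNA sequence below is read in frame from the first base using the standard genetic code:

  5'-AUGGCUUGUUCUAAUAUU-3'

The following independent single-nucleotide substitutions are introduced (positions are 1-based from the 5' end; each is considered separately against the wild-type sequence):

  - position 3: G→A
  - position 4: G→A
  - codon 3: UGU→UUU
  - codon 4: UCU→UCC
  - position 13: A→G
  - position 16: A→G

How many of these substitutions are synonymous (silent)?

Codon 1: AUG (Met) → AUA (Ile) — missense.
Codon 2: GCU (Ala) → ACU (Thr) — missense.
Codon 3: UGU (Cys) → UUU (Phe) — missense.
Codon 4: UCU (Ser) → UCC (Ser) — synonymous.
Codon 5: AAU (Asn) → GAU (Asp) — missense.
Codon 6: AUU (Ile) → GUU (Val) — missense.
Synonymous: 1 of 6.

1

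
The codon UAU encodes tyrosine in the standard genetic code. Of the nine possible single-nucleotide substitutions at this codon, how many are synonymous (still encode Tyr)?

Position 1: none → 0 synonymous.
Position 2: none → 0 synonymous.
Position 3: UAC → 1 synonymous.
Total: 0 + 0 + 1 = 1.

1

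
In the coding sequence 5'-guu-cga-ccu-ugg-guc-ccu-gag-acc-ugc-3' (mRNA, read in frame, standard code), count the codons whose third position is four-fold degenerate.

Codon 1 GUU (Val): third position 4-fold.
Codon 2 CGA (Arg): third position 4-fold.
Codon 3 CCU (Pro): third position 4-fold.
Codon 4 UGG (Trp): third position 1-fold.
Codon 5 GUC (Val): third position 4-fold.
Codon 6 CCU (Pro): third position 4-fold.
Codon 7 GAG (Glu): third position 2-fold.
Codon 8 ACC (Thr): third position 4-fold.
Codon 9 UGC (Cys): third position 2-fold.
Four-fold degenerate third positions: 6.

6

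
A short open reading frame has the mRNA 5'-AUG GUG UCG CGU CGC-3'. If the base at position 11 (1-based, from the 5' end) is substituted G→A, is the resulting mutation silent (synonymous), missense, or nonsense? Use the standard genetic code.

Position 11 falls in codon 4: CGU → Arg.
After the substitution the codon is CAU → His.
Arg ≠ His, so this is a missense mutation.

missense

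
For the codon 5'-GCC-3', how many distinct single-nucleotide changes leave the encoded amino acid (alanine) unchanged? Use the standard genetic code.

3

Position 1: none → 0 synonymous.
Position 2: none → 0 synonymous.
Position 3: GCU, GCA, GCG → 3 synonymous.
Total: 0 + 0 + 3 = 3.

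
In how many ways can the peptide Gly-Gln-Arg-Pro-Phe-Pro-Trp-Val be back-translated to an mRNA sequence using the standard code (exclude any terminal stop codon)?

6144

Gly: 4 codons.
Gln: 2 codons.
Arg: 6 codons.
Pro: 4 codons.
Phe: 2 codons.
Pro: 4 codons.
Trp: 1 codon.
Val: 4 codons.
4 × 2 × 6 × 4 × 2 × 4 × 1 × 4 = 6144.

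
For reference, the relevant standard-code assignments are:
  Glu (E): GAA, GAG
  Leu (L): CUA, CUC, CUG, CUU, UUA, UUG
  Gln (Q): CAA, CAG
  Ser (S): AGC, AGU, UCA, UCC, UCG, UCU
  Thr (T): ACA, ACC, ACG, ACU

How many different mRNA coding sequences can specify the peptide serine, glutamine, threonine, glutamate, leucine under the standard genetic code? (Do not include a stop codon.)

Ser: 6 codons.
Gln: 2 codons.
Thr: 4 codons.
Glu: 2 codons.
Leu: 6 codons.
6 × 2 × 4 × 2 × 6 = 576.

576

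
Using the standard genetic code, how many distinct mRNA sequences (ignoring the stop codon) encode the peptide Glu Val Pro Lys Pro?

256

Glu: 2 codons.
Val: 4 codons.
Pro: 4 codons.
Lys: 2 codons.
Pro: 4 codons.
2 × 4 × 4 × 2 × 4 = 256.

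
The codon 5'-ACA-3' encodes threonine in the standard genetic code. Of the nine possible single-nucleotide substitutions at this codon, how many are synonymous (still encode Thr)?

3

Position 1: none → 0 synonymous.
Position 2: none → 0 synonymous.
Position 3: ACT, ACC, ACG → 3 synonymous.
Total: 0 + 0 + 3 = 3.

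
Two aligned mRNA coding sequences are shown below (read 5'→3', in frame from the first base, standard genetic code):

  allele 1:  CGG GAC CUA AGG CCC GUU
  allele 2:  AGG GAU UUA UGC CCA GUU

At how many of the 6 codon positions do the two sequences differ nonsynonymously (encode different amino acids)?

Codon 1: CGG Arg / AGG Arg — synonymous.
Codon 2: GAC Asp / GAU Asp — synonymous.
Codon 3: CUA Leu / UUA Leu — synonymous.
Codon 4: AGG Arg / UGC Cys — nonsynonymous.
Codon 5: CCC Pro / CCA Pro — synonymous.
Codon 6: GUU Val / GUU Val — identical.
Nonsynonymous differences: 1.

1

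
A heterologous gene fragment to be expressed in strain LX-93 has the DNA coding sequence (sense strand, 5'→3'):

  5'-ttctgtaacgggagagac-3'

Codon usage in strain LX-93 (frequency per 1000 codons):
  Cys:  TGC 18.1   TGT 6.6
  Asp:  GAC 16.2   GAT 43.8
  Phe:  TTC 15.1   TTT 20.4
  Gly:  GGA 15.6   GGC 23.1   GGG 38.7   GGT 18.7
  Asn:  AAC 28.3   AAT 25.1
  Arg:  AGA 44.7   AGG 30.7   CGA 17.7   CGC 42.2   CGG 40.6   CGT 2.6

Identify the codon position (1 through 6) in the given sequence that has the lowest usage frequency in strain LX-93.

Codon 1 TTC (Phe): 15.1 per 1000.
Codon 2 TGT (Cys): 6.6 per 1000.
Codon 3 AAC (Asn): 28.3 per 1000.
Codon 4 GGG (Gly): 38.7 per 1000.
Codon 5 AGA (Arg): 44.7 per 1000.
Codon 6 GAC (Asp): 16.2 per 1000.
Lowest frequency is 6.6 at codon 2.

2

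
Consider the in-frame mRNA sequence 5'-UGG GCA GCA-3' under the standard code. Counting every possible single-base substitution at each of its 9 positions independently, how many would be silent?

6

Codon 1 (UGG, Trp): 0 synonymous substitutions.
Codon 2 (GCA, Ala): 3 synonymous substitutions.
Codon 3 (GCA, Ala): 3 synonymous substitutions.
Total: 0 + 3 + 3 = 6.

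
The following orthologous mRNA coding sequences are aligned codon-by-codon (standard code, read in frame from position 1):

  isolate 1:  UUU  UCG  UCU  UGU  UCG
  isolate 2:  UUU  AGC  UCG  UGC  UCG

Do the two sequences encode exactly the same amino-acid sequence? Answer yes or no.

Codon 1: UUU Phe / UUU Phe — identical.
Codon 2: UCG Ser / AGC Ser — synonymous.
Codon 3: UCU Ser / UCG Ser — synonymous.
Codon 4: UGU Cys / UGC Cys — synonymous.
Codon 5: UCG Ser / UCG Ser — identical.
Nonsynonymous differences: 0 → same protein.

yes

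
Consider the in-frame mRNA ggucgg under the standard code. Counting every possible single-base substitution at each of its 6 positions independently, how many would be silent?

7

Codon 1 (GGU, Gly): 3 synonymous substitutions.
Codon 2 (CGG, Arg): 4 synonymous substitutions.
Total: 3 + 4 = 7.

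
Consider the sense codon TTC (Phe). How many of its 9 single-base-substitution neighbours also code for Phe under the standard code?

1

Position 1: none → 0 synonymous.
Position 2: none → 0 synonymous.
Position 3: TTT → 1 synonymous.
Total: 0 + 0 + 1 = 1.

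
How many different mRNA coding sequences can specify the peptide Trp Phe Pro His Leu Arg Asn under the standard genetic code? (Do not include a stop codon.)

Trp: 1 codon.
Phe: 2 codons.
Pro: 4 codons.
His: 2 codons.
Leu: 6 codons.
Arg: 6 codons.
Asn: 2 codons.
1 × 2 × 4 × 2 × 6 × 6 × 2 = 1152.

1152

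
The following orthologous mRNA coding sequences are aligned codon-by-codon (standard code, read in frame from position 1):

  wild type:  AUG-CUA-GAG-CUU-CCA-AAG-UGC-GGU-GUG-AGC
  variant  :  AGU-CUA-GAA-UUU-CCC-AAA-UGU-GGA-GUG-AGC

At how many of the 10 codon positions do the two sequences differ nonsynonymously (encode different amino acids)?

2

Codon 1: AUG Met / AGU Ser — nonsynonymous.
Codon 2: CUA Leu / CUA Leu — identical.
Codon 3: GAG Glu / GAA Glu — synonymous.
Codon 4: CUU Leu / UUU Phe — nonsynonymous.
Codon 5: CCA Pro / CCC Pro — synonymous.
Codon 6: AAG Lys / AAA Lys — synonymous.
Codon 7: UGC Cys / UGU Cys — synonymous.
Codon 8: GGU Gly / GGA Gly — synonymous.
Codon 9: GUG Val / GUG Val — identical.
Codon 10: AGC Ser / AGC Ser — identical.
Nonsynonymous differences: 2.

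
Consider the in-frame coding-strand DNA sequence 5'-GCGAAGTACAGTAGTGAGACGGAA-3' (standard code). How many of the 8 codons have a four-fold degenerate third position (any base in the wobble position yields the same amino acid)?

Codon 1 GCG (Ala): third position 4-fold.
Codon 2 AAG (Lys): third position 2-fold.
Codon 3 TAC (Tyr): third position 2-fold.
Codon 4 AGT (Ser): third position 2-fold.
Codon 5 AGT (Ser): third position 2-fold.
Codon 6 GAG (Glu): third position 2-fold.
Codon 7 ACG (Thr): third position 4-fold.
Codon 8 GAA (Glu): third position 2-fold.
Four-fold degenerate third positions: 2.

2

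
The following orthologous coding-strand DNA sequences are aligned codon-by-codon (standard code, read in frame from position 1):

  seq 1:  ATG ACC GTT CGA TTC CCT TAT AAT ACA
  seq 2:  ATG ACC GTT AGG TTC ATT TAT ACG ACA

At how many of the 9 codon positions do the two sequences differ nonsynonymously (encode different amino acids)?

2

Codon 1: ATG Met / ATG Met — identical.
Codon 2: ACC Thr / ACC Thr — identical.
Codon 3: GTT Val / GTT Val — identical.
Codon 4: CGA Arg / AGG Arg — synonymous.
Codon 5: TTC Phe / TTC Phe — identical.
Codon 6: CCT Pro / ATT Ile — nonsynonymous.
Codon 7: TAT Tyr / TAT Tyr — identical.
Codon 8: AAT Asn / ACG Thr — nonsynonymous.
Codon 9: ACA Thr / ACA Thr — identical.
Nonsynonymous differences: 2.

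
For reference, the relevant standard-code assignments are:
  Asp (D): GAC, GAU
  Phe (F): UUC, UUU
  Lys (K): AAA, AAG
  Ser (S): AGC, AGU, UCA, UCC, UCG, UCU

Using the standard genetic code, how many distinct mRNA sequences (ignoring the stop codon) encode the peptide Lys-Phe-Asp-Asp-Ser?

Lys: 2 codons.
Phe: 2 codons.
Asp: 2 codons.
Asp: 2 codons.
Ser: 6 codons.
2 × 2 × 2 × 2 × 6 = 96.

96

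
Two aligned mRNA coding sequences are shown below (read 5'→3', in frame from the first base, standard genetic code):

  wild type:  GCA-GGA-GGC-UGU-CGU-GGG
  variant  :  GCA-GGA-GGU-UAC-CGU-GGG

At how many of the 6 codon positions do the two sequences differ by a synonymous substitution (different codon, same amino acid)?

1

Codon 1: GCA Ala / GCA Ala — identical.
Codon 2: GGA Gly / GGA Gly — identical.
Codon 3: GGC Gly / GGU Gly — synonymous.
Codon 4: UGU Cys / UAC Tyr — nonsynonymous.
Codon 5: CGU Arg / CGU Arg — identical.
Codon 6: GGG Gly / GGG Gly — identical.
Synonymous differences: 1.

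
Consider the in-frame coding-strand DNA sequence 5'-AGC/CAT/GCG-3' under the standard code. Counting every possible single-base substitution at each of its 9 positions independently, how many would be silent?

Codon 1 (AGC, Ser): 1 synonymous substitution.
Codon 2 (CAT, His): 1 synonymous substitution.
Codon 3 (GCG, Ala): 3 synonymous substitutions.
Total: 1 + 1 + 3 = 5.

5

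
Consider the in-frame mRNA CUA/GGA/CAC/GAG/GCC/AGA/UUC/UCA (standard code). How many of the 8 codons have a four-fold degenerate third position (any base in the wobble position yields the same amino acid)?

4

Codon 1 CUA (Leu): third position 4-fold.
Codon 2 GGA (Gly): third position 4-fold.
Codon 3 CAC (His): third position 2-fold.
Codon 4 GAG (Glu): third position 2-fold.
Codon 5 GCC (Ala): third position 4-fold.
Codon 6 AGA (Arg): third position 2-fold.
Codon 7 UUC (Phe): third position 2-fold.
Codon 8 UCA (Ser): third position 4-fold.
Four-fold degenerate third positions: 4.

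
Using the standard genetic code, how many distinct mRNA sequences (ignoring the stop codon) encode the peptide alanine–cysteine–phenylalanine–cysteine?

32

Ala: 4 codons.
Cys: 2 codons.
Phe: 2 codons.
Cys: 2 codons.
4 × 2 × 2 × 2 = 32.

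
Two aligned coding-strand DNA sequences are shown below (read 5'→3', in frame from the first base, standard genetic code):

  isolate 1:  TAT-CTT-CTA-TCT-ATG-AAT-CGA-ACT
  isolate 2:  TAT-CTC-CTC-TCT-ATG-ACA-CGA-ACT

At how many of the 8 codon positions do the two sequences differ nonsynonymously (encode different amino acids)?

Codon 1: TAT Tyr / TAT Tyr — identical.
Codon 2: CTT Leu / CTC Leu — synonymous.
Codon 3: CTA Leu / CTC Leu — synonymous.
Codon 4: TCT Ser / TCT Ser — identical.
Codon 5: ATG Met / ATG Met — identical.
Codon 6: AAT Asn / ACA Thr — nonsynonymous.
Codon 7: CGA Arg / CGA Arg — identical.
Codon 8: ACT Thr / ACT Thr — identical.
Nonsynonymous differences: 1.

1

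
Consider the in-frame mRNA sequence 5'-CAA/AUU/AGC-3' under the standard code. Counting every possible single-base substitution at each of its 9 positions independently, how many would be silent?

4

Codon 1 (CAA, Gln): 1 synonymous substitution.
Codon 2 (AUU, Ile): 2 synonymous substitutions.
Codon 3 (AGC, Ser): 1 synonymous substitution.
Total: 1 + 2 + 1 = 4.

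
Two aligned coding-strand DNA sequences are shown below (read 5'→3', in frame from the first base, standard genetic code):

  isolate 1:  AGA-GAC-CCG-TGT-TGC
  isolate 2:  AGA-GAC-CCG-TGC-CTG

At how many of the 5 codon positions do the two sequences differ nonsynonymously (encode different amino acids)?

Codon 1: AGA Arg / AGA Arg — identical.
Codon 2: GAC Asp / GAC Asp — identical.
Codon 3: CCG Pro / CCG Pro — identical.
Codon 4: TGT Cys / TGC Cys — synonymous.
Codon 5: TGC Cys / CTG Leu — nonsynonymous.
Nonsynonymous differences: 1.

1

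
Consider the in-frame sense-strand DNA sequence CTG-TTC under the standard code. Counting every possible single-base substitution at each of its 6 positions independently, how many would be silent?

5

Codon 1 (CTG, Leu): 4 synonymous substitutions.
Codon 2 (TTC, Phe): 1 synonymous substitution.
Total: 4 + 1 = 5.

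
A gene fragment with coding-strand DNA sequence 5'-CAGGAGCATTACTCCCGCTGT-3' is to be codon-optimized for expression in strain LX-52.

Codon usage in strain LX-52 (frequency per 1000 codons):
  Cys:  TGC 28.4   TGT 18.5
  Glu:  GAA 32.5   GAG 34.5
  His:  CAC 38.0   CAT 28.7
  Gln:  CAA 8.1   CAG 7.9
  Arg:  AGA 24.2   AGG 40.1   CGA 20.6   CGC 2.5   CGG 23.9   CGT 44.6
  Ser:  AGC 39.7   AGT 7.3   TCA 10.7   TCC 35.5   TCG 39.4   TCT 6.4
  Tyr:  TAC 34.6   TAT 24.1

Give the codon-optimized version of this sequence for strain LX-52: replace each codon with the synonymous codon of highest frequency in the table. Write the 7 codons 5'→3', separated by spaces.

Codon 1 (Gln): best is CAA at 8.1.
Codon 2 (Glu): best is GAG at 34.5.
Codon 3 (His): best is CAC at 38.0.
Codon 4 (Tyr): best is TAC at 34.6.
Codon 5 (Ser): best is AGC at 39.7.
Codon 6 (Arg): best is CGT at 44.6.
Codon 7 (Cys): best is TGC at 28.4.

CAA GAG CAC TAC AGC CGT TGC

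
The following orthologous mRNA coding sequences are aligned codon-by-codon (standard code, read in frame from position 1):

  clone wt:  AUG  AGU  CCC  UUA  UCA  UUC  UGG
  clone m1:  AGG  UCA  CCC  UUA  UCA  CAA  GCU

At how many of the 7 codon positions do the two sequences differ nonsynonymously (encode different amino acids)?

3

Codon 1: AUG Met / AGG Arg — nonsynonymous.
Codon 2: AGU Ser / UCA Ser — synonymous.
Codon 3: CCC Pro / CCC Pro — identical.
Codon 4: UUA Leu / UUA Leu — identical.
Codon 5: UCA Ser / UCA Ser — identical.
Codon 6: UUC Phe / CAA Gln — nonsynonymous.
Codon 7: UGG Trp / GCU Ala — nonsynonymous.
Nonsynonymous differences: 3.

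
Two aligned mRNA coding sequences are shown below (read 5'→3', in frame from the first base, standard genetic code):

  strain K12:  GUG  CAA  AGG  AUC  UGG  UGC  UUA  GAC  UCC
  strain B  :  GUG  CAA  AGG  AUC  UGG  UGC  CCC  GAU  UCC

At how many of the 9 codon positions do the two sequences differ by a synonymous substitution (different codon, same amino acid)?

1

Codon 1: GUG Val / GUG Val — identical.
Codon 2: CAA Gln / CAA Gln — identical.
Codon 3: AGG Arg / AGG Arg — identical.
Codon 4: AUC Ile / AUC Ile — identical.
Codon 5: UGG Trp / UGG Trp — identical.
Codon 6: UGC Cys / UGC Cys — identical.
Codon 7: UUA Leu / CCC Pro — nonsynonymous.
Codon 8: GAC Asp / GAU Asp — synonymous.
Codon 9: UCC Ser / UCC Ser — identical.
Synonymous differences: 1.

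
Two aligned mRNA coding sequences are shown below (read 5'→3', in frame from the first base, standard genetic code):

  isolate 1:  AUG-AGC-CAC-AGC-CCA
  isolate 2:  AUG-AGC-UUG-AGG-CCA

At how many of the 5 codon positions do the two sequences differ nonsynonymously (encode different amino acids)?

Codon 1: AUG Met / AUG Met — identical.
Codon 2: AGC Ser / AGC Ser — identical.
Codon 3: CAC His / UUG Leu — nonsynonymous.
Codon 4: AGC Ser / AGG Arg — nonsynonymous.
Codon 5: CCA Pro / CCA Pro — identical.
Nonsynonymous differences: 2.

2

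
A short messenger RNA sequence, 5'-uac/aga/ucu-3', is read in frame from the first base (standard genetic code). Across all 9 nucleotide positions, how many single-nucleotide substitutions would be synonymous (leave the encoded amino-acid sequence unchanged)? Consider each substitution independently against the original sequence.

6

Codon 1 (UAC, Tyr): 1 synonymous substitution.
Codon 2 (AGA, Arg): 2 synonymous substitutions.
Codon 3 (UCU, Ser): 3 synonymous substitutions.
Total: 1 + 2 + 3 = 6.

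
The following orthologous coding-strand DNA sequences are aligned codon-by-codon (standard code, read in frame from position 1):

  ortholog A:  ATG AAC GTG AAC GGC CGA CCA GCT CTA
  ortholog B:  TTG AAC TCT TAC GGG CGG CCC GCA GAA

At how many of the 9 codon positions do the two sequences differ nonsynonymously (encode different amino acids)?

Codon 1: ATG Met / TTG Leu — nonsynonymous.
Codon 2: AAC Asn / AAC Asn — identical.
Codon 3: GTG Val / TCT Ser — nonsynonymous.
Codon 4: AAC Asn / TAC Tyr — nonsynonymous.
Codon 5: GGC Gly / GGG Gly — synonymous.
Codon 6: CGA Arg / CGG Arg — synonymous.
Codon 7: CCA Pro / CCC Pro — synonymous.
Codon 8: GCT Ala / GCA Ala — synonymous.
Codon 9: CTA Leu / GAA Glu — nonsynonymous.
Nonsynonymous differences: 4.

4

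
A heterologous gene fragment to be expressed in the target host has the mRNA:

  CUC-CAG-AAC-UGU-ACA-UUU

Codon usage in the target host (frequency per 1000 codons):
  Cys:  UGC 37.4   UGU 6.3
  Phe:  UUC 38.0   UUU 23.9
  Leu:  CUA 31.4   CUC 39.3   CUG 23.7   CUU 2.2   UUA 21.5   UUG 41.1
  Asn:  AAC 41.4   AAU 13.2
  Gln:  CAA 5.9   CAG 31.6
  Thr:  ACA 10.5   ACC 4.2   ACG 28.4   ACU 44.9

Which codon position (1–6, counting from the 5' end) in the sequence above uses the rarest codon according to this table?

4

Codon 1 CUC (Leu): 39.3 per 1000.
Codon 2 CAG (Gln): 31.6 per 1000.
Codon 3 AAC (Asn): 41.4 per 1000.
Codon 4 UGU (Cys): 6.3 per 1000.
Codon 5 ACA (Thr): 10.5 per 1000.
Codon 6 UUU (Phe): 23.9 per 1000.
Lowest frequency is 6.3 at codon 4.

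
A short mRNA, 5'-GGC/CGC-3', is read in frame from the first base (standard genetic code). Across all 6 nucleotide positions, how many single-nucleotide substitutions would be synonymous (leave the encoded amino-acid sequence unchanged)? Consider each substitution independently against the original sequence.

Codon 1 (GGC, Gly): 3 synonymous substitutions.
Codon 2 (CGC, Arg): 3 synonymous substitutions.
Total: 3 + 3 = 6.

6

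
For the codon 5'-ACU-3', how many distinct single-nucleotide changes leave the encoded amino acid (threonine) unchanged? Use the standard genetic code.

Position 1: none → 0 synonymous.
Position 2: none → 0 synonymous.
Position 3: ACC, ACA, ACG → 3 synonymous.
Total: 0 + 0 + 3 = 3.

3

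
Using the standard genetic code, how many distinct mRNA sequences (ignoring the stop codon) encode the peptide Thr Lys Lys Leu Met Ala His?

Thr: 4 codons.
Lys: 2 codons.
Lys: 2 codons.
Leu: 6 codons.
Met: 1 codon.
Ala: 4 codons.
His: 2 codons.
4 × 2 × 2 × 6 × 1 × 4 × 2 = 768.

768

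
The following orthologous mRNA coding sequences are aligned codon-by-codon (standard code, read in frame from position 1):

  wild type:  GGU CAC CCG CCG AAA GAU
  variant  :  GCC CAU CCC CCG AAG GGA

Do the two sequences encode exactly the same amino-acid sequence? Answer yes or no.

no

Codon 1: GGU Gly / GCC Ala — nonsynonymous.
Codon 2: CAC His / CAU His — synonymous.
Codon 3: CCG Pro / CCC Pro — synonymous.
Codon 4: CCG Pro / CCG Pro — identical.
Codon 5: AAA Lys / AAG Lys — synonymous.
Codon 6: GAU Asp / GGA Gly — nonsynonymous.
Nonsynonymous differences: 2 → different protein.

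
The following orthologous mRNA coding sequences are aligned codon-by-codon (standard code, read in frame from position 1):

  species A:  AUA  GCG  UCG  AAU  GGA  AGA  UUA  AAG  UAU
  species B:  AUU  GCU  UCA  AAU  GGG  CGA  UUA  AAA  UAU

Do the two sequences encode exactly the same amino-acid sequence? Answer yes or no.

yes

Codon 1: AUA Ile / AUU Ile — synonymous.
Codon 2: GCG Ala / GCU Ala — synonymous.
Codon 3: UCG Ser / UCA Ser — synonymous.
Codon 4: AAU Asn / AAU Asn — identical.
Codon 5: GGA Gly / GGG Gly — synonymous.
Codon 6: AGA Arg / CGA Arg — synonymous.
Codon 7: UUA Leu / UUA Leu — identical.
Codon 8: AAG Lys / AAA Lys — synonymous.
Codon 9: UAU Tyr / UAU Tyr — identical.
Nonsynonymous differences: 0 → same protein.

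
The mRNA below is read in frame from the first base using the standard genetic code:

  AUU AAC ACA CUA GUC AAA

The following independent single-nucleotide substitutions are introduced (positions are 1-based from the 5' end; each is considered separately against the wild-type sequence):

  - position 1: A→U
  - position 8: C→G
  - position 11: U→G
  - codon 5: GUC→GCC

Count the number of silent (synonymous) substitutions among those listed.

Codon 1: AUU (Ile) → UUU (Phe) — missense.
Codon 3: ACA (Thr) → AGA (Arg) — missense.
Codon 4: CUA (Leu) → CGA (Arg) — missense.
Codon 5: GUC (Val) → GCC (Ala) — missense.
Synonymous: 0 of 4.

0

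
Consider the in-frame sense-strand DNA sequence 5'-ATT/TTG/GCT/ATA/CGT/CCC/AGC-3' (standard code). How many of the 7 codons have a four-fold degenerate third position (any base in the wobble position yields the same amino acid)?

Codon 1 ATT (Ile): third position 3-fold.
Codon 2 TTG (Leu): third position 2-fold.
Codon 3 GCT (Ala): third position 4-fold.
Codon 4 ATA (Ile): third position 3-fold.
Codon 5 CGT (Arg): third position 4-fold.
Codon 6 CCC (Pro): third position 4-fold.
Codon 7 AGC (Ser): third position 2-fold.
Four-fold degenerate third positions: 3.

3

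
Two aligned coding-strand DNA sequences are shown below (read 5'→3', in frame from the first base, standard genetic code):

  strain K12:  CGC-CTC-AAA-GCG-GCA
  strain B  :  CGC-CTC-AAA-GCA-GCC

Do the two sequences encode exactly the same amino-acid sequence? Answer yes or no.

yes

Codon 1: CGC Arg / CGC Arg — identical.
Codon 2: CTC Leu / CTC Leu — identical.
Codon 3: AAA Lys / AAA Lys — identical.
Codon 4: GCG Ala / GCA Ala — synonymous.
Codon 5: GCA Ala / GCC Ala — synonymous.
Nonsynonymous differences: 0 → same protein.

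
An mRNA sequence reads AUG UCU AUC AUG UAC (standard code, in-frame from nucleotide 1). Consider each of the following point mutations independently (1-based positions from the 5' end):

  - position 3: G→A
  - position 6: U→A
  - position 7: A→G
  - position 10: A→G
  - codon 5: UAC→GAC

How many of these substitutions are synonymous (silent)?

1

Codon 1: AUG (Met) → AUA (Ile) — missense.
Codon 2: UCU (Ser) → UCA (Ser) — synonymous.
Codon 3: AUC (Ile) → GUC (Val) — missense.
Codon 4: AUG (Met) → GUG (Val) — missense.
Codon 5: UAC (Tyr) → GAC (Asp) — missense.
Synonymous: 1 of 5.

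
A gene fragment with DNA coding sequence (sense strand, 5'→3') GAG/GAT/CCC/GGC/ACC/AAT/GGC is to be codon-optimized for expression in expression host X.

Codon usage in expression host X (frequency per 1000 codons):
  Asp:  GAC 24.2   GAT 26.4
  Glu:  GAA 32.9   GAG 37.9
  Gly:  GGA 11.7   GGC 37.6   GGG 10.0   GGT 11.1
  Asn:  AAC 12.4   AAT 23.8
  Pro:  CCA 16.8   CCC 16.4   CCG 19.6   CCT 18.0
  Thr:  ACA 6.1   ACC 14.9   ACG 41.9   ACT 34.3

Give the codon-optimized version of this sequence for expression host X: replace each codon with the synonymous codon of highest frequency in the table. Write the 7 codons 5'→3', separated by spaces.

Codon 1 (Glu): best is GAG at 37.9.
Codon 2 (Asp): best is GAT at 26.4.
Codon 3 (Pro): best is CCG at 19.6.
Codon 4 (Gly): best is GGC at 37.6.
Codon 5 (Thr): best is ACG at 41.9.
Codon 6 (Asn): best is AAT at 23.8.
Codon 7 (Gly): best is GGC at 37.6.

GAG GAT CCG GGC ACG AAT GGC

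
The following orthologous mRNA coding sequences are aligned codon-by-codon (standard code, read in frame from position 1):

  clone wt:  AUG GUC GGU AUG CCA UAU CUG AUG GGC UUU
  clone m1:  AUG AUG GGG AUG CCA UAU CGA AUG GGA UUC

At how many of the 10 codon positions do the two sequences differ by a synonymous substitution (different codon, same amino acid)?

3

Codon 1: AUG Met / AUG Met — identical.
Codon 2: GUC Val / AUG Met — nonsynonymous.
Codon 3: GGU Gly / GGG Gly — synonymous.
Codon 4: AUG Met / AUG Met — identical.
Codon 5: CCA Pro / CCA Pro — identical.
Codon 6: UAU Tyr / UAU Tyr — identical.
Codon 7: CUG Leu / CGA Arg — nonsynonymous.
Codon 8: AUG Met / AUG Met — identical.
Codon 9: GGC Gly / GGA Gly — synonymous.
Codon 10: UUU Phe / UUC Phe — synonymous.
Synonymous differences: 3.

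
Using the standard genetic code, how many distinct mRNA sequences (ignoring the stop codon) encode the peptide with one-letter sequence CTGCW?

Cys: 2 codons.
Thr: 4 codons.
Gly: 4 codons.
Cys: 2 codons.
Trp: 1 codon.
2 × 4 × 4 × 2 × 1 = 64.

64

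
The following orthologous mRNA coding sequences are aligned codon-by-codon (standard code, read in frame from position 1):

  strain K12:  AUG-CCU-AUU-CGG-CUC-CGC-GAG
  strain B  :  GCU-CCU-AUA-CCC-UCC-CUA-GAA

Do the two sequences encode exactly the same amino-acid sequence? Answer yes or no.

no

Codon 1: AUG Met / GCU Ala — nonsynonymous.
Codon 2: CCU Pro / CCU Pro — identical.
Codon 3: AUU Ile / AUA Ile — synonymous.
Codon 4: CGG Arg / CCC Pro — nonsynonymous.
Codon 5: CUC Leu / UCC Ser — nonsynonymous.
Codon 6: CGC Arg / CUA Leu — nonsynonymous.
Codon 7: GAG Glu / GAA Glu — synonymous.
Nonsynonymous differences: 4 → different protein.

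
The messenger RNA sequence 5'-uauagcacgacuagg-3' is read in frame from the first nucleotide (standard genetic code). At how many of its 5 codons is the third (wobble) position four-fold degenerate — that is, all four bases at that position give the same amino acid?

Codon 1 UAU (Tyr): third position 2-fold.
Codon 2 AGC (Ser): third position 2-fold.
Codon 3 ACG (Thr): third position 4-fold.
Codon 4 ACU (Thr): third position 4-fold.
Codon 5 AGG (Arg): third position 2-fold.
Four-fold degenerate third positions: 2.

2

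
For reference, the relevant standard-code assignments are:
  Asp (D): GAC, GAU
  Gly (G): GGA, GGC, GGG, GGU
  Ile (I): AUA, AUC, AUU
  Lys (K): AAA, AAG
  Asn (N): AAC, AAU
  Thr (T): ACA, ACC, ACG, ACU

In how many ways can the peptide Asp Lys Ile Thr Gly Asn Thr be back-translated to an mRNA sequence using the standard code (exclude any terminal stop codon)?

1536

Asp: 2 codons.
Lys: 2 codons.
Ile: 3 codons.
Thr: 4 codons.
Gly: 4 codons.
Asn: 2 codons.
Thr: 4 codons.
2 × 2 × 3 × 4 × 4 × 2 × 4 = 1536.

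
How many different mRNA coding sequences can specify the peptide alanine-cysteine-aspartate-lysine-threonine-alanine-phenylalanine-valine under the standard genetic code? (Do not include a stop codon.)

4096

Ala: 4 codons.
Cys: 2 codons.
Asp: 2 codons.
Lys: 2 codons.
Thr: 4 codons.
Ala: 4 codons.
Phe: 2 codons.
Val: 4 codons.
4 × 2 × 2 × 2 × 4 × 4 × 2 × 4 = 4096.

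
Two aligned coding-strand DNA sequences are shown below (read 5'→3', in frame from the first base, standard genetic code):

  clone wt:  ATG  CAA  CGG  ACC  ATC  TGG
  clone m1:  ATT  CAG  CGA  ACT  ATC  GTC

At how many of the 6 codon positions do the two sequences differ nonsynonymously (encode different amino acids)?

Codon 1: ATG Met / ATT Ile — nonsynonymous.
Codon 2: CAA Gln / CAG Gln — synonymous.
Codon 3: CGG Arg / CGA Arg — synonymous.
Codon 4: ACC Thr / ACT Thr — synonymous.
Codon 5: ATC Ile / ATC Ile — identical.
Codon 6: TGG Trp / GTC Val — nonsynonymous.
Nonsynonymous differences: 2.

2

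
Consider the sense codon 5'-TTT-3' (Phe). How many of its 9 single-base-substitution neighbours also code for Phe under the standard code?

Position 1: none → 0 synonymous.
Position 2: none → 0 synonymous.
Position 3: TTC → 1 synonymous.
Total: 0 + 0 + 1 = 1.

1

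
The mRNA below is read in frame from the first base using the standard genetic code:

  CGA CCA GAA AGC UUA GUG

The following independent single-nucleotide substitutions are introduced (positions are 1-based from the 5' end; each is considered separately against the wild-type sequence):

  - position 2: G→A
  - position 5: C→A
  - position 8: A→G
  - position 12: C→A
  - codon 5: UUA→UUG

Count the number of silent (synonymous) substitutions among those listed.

Codon 1: CGA (Arg) → CAA (Gln) — missense.
Codon 2: CCA (Pro) → CAA (Gln) — missense.
Codon 3: GAA (Glu) → GGA (Gly) — missense.
Codon 4: AGC (Ser) → AGA (Arg) — missense.
Codon 5: UUA (Leu) → UUG (Leu) — synonymous.
Synonymous: 1 of 5.

1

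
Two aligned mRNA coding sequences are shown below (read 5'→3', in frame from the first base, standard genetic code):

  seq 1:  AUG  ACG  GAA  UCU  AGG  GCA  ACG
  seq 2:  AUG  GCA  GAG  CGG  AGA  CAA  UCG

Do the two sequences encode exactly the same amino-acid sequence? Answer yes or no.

Codon 1: AUG Met / AUG Met — identical.
Codon 2: ACG Thr / GCA Ala — nonsynonymous.
Codon 3: GAA Glu / GAG Glu — synonymous.
Codon 4: UCU Ser / CGG Arg — nonsynonymous.
Codon 5: AGG Arg / AGA Arg — synonymous.
Codon 6: GCA Ala / CAA Gln — nonsynonymous.
Codon 7: ACG Thr / UCG Ser — nonsynonymous.
Nonsynonymous differences: 4 → different protein.

no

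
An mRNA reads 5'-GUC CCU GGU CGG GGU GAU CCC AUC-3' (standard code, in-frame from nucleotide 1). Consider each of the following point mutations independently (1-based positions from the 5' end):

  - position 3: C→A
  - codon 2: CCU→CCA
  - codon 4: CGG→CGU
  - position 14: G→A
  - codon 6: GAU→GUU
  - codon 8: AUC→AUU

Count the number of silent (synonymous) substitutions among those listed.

4

Codon 1: GUC (Val) → GUA (Val) — synonymous.
Codon 2: CCU (Pro) → CCA (Pro) — synonymous.
Codon 4: CGG (Arg) → CGU (Arg) — synonymous.
Codon 5: GGU (Gly) → GAU (Asp) — missense.
Codon 6: GAU (Asp) → GUU (Val) — missense.
Codon 8: AUC (Ile) → AUU (Ile) — synonymous.
Synonymous: 4 of 6.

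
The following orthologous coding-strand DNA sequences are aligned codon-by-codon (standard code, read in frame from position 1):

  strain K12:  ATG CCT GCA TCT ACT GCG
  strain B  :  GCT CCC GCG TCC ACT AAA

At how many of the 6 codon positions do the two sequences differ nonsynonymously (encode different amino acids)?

Codon 1: ATG Met / GCT Ala — nonsynonymous.
Codon 2: CCT Pro / CCC Pro — synonymous.
Codon 3: GCA Ala / GCG Ala — synonymous.
Codon 4: TCT Ser / TCC Ser — synonymous.
Codon 5: ACT Thr / ACT Thr — identical.
Codon 6: GCG Ala / AAA Lys — nonsynonymous.
Nonsynonymous differences: 2.

2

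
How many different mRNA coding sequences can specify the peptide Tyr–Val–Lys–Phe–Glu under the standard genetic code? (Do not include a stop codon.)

64

Tyr: 2 codons.
Val: 4 codons.
Lys: 2 codons.
Phe: 2 codons.
Glu: 2 codons.
2 × 4 × 2 × 2 × 2 = 64.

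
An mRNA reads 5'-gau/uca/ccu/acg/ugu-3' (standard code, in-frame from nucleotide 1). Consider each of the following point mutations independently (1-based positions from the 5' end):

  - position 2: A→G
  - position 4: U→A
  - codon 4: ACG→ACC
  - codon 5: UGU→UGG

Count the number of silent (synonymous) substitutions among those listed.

1

Codon 1: GAU (Asp) → GGU (Gly) — missense.
Codon 2: UCA (Ser) → ACA (Thr) — missense.
Codon 4: ACG (Thr) → ACC (Thr) — synonymous.
Codon 5: UGU (Cys) → UGG (Trp) — missense.
Synonymous: 1 of 4.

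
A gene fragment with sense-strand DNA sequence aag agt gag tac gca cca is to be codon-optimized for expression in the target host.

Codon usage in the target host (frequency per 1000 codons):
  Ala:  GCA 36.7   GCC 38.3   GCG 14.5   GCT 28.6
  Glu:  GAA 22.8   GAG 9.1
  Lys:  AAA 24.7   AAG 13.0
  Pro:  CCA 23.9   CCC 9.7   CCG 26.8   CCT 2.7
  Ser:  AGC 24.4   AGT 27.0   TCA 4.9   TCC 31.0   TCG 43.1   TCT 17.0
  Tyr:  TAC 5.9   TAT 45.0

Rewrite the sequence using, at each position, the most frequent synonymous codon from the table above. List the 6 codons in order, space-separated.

Codon 1 (Lys): best is AAA at 24.7.
Codon 2 (Ser): best is TCG at 43.1.
Codon 3 (Glu): best is GAA at 22.8.
Codon 4 (Tyr): best is TAT at 45.0.
Codon 5 (Ala): best is GCC at 38.3.
Codon 6 (Pro): best is CCG at 26.8.

AAA TCG GAA TAT GCC CCG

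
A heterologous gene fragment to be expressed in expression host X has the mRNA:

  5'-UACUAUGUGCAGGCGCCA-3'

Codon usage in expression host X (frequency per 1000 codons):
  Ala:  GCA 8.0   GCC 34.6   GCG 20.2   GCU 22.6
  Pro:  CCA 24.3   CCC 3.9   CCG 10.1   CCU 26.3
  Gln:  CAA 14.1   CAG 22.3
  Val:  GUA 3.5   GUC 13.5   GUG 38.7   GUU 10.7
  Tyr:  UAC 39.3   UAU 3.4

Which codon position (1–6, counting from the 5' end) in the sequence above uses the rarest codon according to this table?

2

Codon 1 UAC (Tyr): 39.3 per 1000.
Codon 2 UAU (Tyr): 3.4 per 1000.
Codon 3 GUG (Val): 38.7 per 1000.
Codon 4 CAG (Gln): 22.3 per 1000.
Codon 5 GCG (Ala): 20.2 per 1000.
Codon 6 CCA (Pro): 24.3 per 1000.
Lowest frequency is 3.4 at codon 2.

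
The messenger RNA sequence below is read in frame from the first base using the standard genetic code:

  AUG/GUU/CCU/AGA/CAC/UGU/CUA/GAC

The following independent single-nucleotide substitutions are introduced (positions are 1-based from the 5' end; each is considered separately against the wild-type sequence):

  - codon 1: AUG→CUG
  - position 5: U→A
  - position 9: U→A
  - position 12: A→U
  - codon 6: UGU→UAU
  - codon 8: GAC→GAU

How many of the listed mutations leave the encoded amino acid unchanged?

Codon 1: AUG (Met) → CUG (Leu) — missense.
Codon 2: GUU (Val) → GAU (Asp) — missense.
Codon 3: CCU (Pro) → CCA (Pro) — synonymous.
Codon 4: AGA (Arg) → AGU (Ser) — missense.
Codon 6: UGU (Cys) → UAU (Tyr) — missense.
Codon 8: GAC (Asp) → GAU (Asp) — synonymous.
Synonymous: 2 of 6.

2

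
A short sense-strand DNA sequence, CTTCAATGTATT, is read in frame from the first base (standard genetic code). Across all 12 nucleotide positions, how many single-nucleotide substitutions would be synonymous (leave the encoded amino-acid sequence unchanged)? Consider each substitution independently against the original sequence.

7

Codon 1 (CTT, Leu): 3 synonymous substitutions.
Codon 2 (CAA, Gln): 1 synonymous substitution.
Codon 3 (TGT, Cys): 1 synonymous substitution.
Codon 4 (ATT, Ile): 2 synonymous substitutions.
Total: 3 + 1 + 1 + 2 = 7.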